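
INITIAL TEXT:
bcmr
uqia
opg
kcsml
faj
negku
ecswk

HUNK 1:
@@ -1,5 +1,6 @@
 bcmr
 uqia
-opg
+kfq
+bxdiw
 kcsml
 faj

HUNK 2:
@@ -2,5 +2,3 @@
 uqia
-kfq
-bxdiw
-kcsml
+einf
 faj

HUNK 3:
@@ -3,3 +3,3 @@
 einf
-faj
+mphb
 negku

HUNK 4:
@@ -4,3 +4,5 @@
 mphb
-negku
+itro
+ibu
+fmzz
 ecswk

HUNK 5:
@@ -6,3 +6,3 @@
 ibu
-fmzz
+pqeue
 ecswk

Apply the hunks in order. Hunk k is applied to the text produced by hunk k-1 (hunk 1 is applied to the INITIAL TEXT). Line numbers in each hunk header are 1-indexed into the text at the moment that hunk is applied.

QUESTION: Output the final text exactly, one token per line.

Hunk 1: at line 1 remove [opg] add [kfq,bxdiw] -> 8 lines: bcmr uqia kfq bxdiw kcsml faj negku ecswk
Hunk 2: at line 2 remove [kfq,bxdiw,kcsml] add [einf] -> 6 lines: bcmr uqia einf faj negku ecswk
Hunk 3: at line 3 remove [faj] add [mphb] -> 6 lines: bcmr uqia einf mphb negku ecswk
Hunk 4: at line 4 remove [negku] add [itro,ibu,fmzz] -> 8 lines: bcmr uqia einf mphb itro ibu fmzz ecswk
Hunk 5: at line 6 remove [fmzz] add [pqeue] -> 8 lines: bcmr uqia einf mphb itro ibu pqeue ecswk

Answer: bcmr
uqia
einf
mphb
itro
ibu
pqeue
ecswk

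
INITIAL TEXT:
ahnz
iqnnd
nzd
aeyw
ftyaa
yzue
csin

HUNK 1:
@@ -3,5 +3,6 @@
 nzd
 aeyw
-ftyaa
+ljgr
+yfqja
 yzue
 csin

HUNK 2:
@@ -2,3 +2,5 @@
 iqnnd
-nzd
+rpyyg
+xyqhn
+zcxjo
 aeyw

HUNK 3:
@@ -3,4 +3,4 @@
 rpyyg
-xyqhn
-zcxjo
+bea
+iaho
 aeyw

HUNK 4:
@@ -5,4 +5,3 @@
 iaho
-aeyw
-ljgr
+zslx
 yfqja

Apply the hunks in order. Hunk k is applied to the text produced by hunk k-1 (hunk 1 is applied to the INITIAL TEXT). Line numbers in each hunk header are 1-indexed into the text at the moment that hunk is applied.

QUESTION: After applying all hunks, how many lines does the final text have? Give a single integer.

Answer: 9

Derivation:
Hunk 1: at line 3 remove [ftyaa] add [ljgr,yfqja] -> 8 lines: ahnz iqnnd nzd aeyw ljgr yfqja yzue csin
Hunk 2: at line 2 remove [nzd] add [rpyyg,xyqhn,zcxjo] -> 10 lines: ahnz iqnnd rpyyg xyqhn zcxjo aeyw ljgr yfqja yzue csin
Hunk 3: at line 3 remove [xyqhn,zcxjo] add [bea,iaho] -> 10 lines: ahnz iqnnd rpyyg bea iaho aeyw ljgr yfqja yzue csin
Hunk 4: at line 5 remove [aeyw,ljgr] add [zslx] -> 9 lines: ahnz iqnnd rpyyg bea iaho zslx yfqja yzue csin
Final line count: 9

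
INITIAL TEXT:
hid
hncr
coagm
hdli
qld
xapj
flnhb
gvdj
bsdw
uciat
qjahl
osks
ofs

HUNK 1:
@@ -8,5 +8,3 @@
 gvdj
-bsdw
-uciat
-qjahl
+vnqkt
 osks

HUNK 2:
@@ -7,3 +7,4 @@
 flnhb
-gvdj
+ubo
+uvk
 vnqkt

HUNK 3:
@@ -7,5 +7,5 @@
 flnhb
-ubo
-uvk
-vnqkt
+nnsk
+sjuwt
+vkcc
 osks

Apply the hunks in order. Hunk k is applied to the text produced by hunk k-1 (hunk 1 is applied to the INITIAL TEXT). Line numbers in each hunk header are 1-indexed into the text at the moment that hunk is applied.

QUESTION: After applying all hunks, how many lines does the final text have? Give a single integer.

Hunk 1: at line 8 remove [bsdw,uciat,qjahl] add [vnqkt] -> 11 lines: hid hncr coagm hdli qld xapj flnhb gvdj vnqkt osks ofs
Hunk 2: at line 7 remove [gvdj] add [ubo,uvk] -> 12 lines: hid hncr coagm hdli qld xapj flnhb ubo uvk vnqkt osks ofs
Hunk 3: at line 7 remove [ubo,uvk,vnqkt] add [nnsk,sjuwt,vkcc] -> 12 lines: hid hncr coagm hdli qld xapj flnhb nnsk sjuwt vkcc osks ofs
Final line count: 12

Answer: 12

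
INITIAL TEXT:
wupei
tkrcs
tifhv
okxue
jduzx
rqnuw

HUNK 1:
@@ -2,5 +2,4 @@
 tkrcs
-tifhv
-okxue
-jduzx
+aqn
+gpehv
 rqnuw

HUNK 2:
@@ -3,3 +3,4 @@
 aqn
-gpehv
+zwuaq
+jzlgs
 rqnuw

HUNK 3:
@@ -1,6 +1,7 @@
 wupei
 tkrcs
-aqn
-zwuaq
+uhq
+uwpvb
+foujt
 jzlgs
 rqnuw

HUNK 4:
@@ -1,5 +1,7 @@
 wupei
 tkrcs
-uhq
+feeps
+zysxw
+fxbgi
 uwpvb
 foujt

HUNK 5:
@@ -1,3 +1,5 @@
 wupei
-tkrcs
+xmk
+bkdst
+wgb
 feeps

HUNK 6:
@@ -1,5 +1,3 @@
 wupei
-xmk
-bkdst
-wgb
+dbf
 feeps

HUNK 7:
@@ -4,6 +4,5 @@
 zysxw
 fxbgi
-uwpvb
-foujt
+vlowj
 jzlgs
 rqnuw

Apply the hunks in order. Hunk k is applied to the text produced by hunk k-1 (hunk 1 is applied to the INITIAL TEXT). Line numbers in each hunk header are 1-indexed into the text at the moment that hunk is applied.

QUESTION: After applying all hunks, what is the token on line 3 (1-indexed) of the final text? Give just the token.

Answer: feeps

Derivation:
Hunk 1: at line 2 remove [tifhv,okxue,jduzx] add [aqn,gpehv] -> 5 lines: wupei tkrcs aqn gpehv rqnuw
Hunk 2: at line 3 remove [gpehv] add [zwuaq,jzlgs] -> 6 lines: wupei tkrcs aqn zwuaq jzlgs rqnuw
Hunk 3: at line 1 remove [aqn,zwuaq] add [uhq,uwpvb,foujt] -> 7 lines: wupei tkrcs uhq uwpvb foujt jzlgs rqnuw
Hunk 4: at line 1 remove [uhq] add [feeps,zysxw,fxbgi] -> 9 lines: wupei tkrcs feeps zysxw fxbgi uwpvb foujt jzlgs rqnuw
Hunk 5: at line 1 remove [tkrcs] add [xmk,bkdst,wgb] -> 11 lines: wupei xmk bkdst wgb feeps zysxw fxbgi uwpvb foujt jzlgs rqnuw
Hunk 6: at line 1 remove [xmk,bkdst,wgb] add [dbf] -> 9 lines: wupei dbf feeps zysxw fxbgi uwpvb foujt jzlgs rqnuw
Hunk 7: at line 4 remove [uwpvb,foujt] add [vlowj] -> 8 lines: wupei dbf feeps zysxw fxbgi vlowj jzlgs rqnuw
Final line 3: feeps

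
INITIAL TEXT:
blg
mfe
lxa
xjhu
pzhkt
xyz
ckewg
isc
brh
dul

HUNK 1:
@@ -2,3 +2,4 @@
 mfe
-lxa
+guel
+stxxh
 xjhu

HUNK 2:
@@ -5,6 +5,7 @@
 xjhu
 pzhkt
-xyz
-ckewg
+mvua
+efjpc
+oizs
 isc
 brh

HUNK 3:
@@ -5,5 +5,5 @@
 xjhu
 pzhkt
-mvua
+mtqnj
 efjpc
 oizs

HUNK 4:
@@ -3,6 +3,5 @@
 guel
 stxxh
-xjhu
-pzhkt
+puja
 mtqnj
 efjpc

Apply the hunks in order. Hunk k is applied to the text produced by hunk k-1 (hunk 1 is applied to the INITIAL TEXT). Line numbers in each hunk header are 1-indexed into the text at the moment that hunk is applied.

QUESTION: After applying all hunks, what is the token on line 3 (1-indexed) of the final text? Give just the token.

Hunk 1: at line 2 remove [lxa] add [guel,stxxh] -> 11 lines: blg mfe guel stxxh xjhu pzhkt xyz ckewg isc brh dul
Hunk 2: at line 5 remove [xyz,ckewg] add [mvua,efjpc,oizs] -> 12 lines: blg mfe guel stxxh xjhu pzhkt mvua efjpc oizs isc brh dul
Hunk 3: at line 5 remove [mvua] add [mtqnj] -> 12 lines: blg mfe guel stxxh xjhu pzhkt mtqnj efjpc oizs isc brh dul
Hunk 4: at line 3 remove [xjhu,pzhkt] add [puja] -> 11 lines: blg mfe guel stxxh puja mtqnj efjpc oizs isc brh dul
Final line 3: guel

Answer: guel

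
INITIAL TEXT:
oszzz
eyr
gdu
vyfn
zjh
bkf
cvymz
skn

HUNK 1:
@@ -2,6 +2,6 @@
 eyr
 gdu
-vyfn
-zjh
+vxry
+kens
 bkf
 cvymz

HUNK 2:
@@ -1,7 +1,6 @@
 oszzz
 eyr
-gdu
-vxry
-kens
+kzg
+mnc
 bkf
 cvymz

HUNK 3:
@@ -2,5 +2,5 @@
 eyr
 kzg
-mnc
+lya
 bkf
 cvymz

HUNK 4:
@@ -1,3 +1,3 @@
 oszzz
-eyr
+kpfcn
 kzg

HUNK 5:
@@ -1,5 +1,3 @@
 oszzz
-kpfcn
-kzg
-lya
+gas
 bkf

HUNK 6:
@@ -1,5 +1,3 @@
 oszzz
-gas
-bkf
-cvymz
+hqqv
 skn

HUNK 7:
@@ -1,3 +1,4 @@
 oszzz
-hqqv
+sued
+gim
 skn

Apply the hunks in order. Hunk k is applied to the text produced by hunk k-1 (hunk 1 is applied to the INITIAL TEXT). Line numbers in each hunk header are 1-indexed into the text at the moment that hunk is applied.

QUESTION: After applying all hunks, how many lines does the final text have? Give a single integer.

Hunk 1: at line 2 remove [vyfn,zjh] add [vxry,kens] -> 8 lines: oszzz eyr gdu vxry kens bkf cvymz skn
Hunk 2: at line 1 remove [gdu,vxry,kens] add [kzg,mnc] -> 7 lines: oszzz eyr kzg mnc bkf cvymz skn
Hunk 3: at line 2 remove [mnc] add [lya] -> 7 lines: oszzz eyr kzg lya bkf cvymz skn
Hunk 4: at line 1 remove [eyr] add [kpfcn] -> 7 lines: oszzz kpfcn kzg lya bkf cvymz skn
Hunk 5: at line 1 remove [kpfcn,kzg,lya] add [gas] -> 5 lines: oszzz gas bkf cvymz skn
Hunk 6: at line 1 remove [gas,bkf,cvymz] add [hqqv] -> 3 lines: oszzz hqqv skn
Hunk 7: at line 1 remove [hqqv] add [sued,gim] -> 4 lines: oszzz sued gim skn
Final line count: 4

Answer: 4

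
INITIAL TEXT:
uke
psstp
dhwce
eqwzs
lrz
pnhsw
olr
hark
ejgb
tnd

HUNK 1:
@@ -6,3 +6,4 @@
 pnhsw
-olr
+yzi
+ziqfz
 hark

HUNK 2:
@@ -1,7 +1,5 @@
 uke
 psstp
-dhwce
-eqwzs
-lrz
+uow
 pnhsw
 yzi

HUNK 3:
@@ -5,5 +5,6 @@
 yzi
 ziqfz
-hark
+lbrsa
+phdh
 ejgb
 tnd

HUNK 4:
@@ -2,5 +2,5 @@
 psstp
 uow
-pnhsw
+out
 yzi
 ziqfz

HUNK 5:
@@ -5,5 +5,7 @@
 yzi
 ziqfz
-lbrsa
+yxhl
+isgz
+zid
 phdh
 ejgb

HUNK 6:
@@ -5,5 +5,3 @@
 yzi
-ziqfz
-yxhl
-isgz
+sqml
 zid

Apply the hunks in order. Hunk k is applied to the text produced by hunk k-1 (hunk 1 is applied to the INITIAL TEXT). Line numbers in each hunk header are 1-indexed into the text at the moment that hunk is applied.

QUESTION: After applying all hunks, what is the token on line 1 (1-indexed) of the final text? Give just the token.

Answer: uke

Derivation:
Hunk 1: at line 6 remove [olr] add [yzi,ziqfz] -> 11 lines: uke psstp dhwce eqwzs lrz pnhsw yzi ziqfz hark ejgb tnd
Hunk 2: at line 1 remove [dhwce,eqwzs,lrz] add [uow] -> 9 lines: uke psstp uow pnhsw yzi ziqfz hark ejgb tnd
Hunk 3: at line 5 remove [hark] add [lbrsa,phdh] -> 10 lines: uke psstp uow pnhsw yzi ziqfz lbrsa phdh ejgb tnd
Hunk 4: at line 2 remove [pnhsw] add [out] -> 10 lines: uke psstp uow out yzi ziqfz lbrsa phdh ejgb tnd
Hunk 5: at line 5 remove [lbrsa] add [yxhl,isgz,zid] -> 12 lines: uke psstp uow out yzi ziqfz yxhl isgz zid phdh ejgb tnd
Hunk 6: at line 5 remove [ziqfz,yxhl,isgz] add [sqml] -> 10 lines: uke psstp uow out yzi sqml zid phdh ejgb tnd
Final line 1: uke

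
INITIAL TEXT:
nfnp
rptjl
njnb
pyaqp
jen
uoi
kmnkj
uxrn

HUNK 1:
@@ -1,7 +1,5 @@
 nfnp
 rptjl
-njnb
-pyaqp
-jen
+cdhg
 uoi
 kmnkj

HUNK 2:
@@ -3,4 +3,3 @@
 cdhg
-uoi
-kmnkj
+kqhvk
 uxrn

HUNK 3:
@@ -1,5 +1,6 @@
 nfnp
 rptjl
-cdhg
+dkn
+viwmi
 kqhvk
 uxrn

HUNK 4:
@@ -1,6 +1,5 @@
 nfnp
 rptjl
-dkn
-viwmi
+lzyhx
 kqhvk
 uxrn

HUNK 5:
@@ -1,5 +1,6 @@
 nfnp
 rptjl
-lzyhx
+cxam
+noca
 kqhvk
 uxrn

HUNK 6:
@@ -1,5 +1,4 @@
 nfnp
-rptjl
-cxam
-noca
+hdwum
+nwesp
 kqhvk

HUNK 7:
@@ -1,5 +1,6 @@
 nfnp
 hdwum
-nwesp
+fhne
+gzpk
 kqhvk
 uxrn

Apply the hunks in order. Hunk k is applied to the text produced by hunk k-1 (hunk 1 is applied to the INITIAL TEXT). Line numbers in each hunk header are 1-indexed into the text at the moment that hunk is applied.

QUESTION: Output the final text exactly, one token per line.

Hunk 1: at line 1 remove [njnb,pyaqp,jen] add [cdhg] -> 6 lines: nfnp rptjl cdhg uoi kmnkj uxrn
Hunk 2: at line 3 remove [uoi,kmnkj] add [kqhvk] -> 5 lines: nfnp rptjl cdhg kqhvk uxrn
Hunk 3: at line 1 remove [cdhg] add [dkn,viwmi] -> 6 lines: nfnp rptjl dkn viwmi kqhvk uxrn
Hunk 4: at line 1 remove [dkn,viwmi] add [lzyhx] -> 5 lines: nfnp rptjl lzyhx kqhvk uxrn
Hunk 5: at line 1 remove [lzyhx] add [cxam,noca] -> 6 lines: nfnp rptjl cxam noca kqhvk uxrn
Hunk 6: at line 1 remove [rptjl,cxam,noca] add [hdwum,nwesp] -> 5 lines: nfnp hdwum nwesp kqhvk uxrn
Hunk 7: at line 1 remove [nwesp] add [fhne,gzpk] -> 6 lines: nfnp hdwum fhne gzpk kqhvk uxrn

Answer: nfnp
hdwum
fhne
gzpk
kqhvk
uxrn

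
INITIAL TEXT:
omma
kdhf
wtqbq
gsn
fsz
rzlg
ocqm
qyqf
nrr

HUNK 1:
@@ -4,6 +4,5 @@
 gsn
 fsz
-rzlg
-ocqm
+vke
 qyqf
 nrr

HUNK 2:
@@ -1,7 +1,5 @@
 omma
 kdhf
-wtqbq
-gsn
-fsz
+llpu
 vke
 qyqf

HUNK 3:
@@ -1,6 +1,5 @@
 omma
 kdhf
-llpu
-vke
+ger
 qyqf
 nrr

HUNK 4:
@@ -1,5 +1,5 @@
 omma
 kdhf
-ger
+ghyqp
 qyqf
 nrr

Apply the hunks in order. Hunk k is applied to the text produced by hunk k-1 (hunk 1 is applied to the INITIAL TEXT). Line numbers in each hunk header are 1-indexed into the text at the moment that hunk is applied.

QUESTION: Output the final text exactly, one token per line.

Answer: omma
kdhf
ghyqp
qyqf
nrr

Derivation:
Hunk 1: at line 4 remove [rzlg,ocqm] add [vke] -> 8 lines: omma kdhf wtqbq gsn fsz vke qyqf nrr
Hunk 2: at line 1 remove [wtqbq,gsn,fsz] add [llpu] -> 6 lines: omma kdhf llpu vke qyqf nrr
Hunk 3: at line 1 remove [llpu,vke] add [ger] -> 5 lines: omma kdhf ger qyqf nrr
Hunk 4: at line 1 remove [ger] add [ghyqp] -> 5 lines: omma kdhf ghyqp qyqf nrr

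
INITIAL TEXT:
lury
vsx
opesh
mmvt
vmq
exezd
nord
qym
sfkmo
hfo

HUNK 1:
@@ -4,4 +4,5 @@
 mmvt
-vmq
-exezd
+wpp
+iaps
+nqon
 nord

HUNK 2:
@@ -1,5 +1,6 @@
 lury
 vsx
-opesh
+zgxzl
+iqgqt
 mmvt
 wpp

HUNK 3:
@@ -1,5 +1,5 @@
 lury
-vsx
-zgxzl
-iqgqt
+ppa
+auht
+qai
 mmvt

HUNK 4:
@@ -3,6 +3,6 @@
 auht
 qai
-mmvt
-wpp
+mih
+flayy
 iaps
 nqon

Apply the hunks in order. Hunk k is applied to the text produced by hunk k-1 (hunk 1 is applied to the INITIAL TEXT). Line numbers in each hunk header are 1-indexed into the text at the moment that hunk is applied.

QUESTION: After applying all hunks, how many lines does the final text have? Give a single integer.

Answer: 12

Derivation:
Hunk 1: at line 4 remove [vmq,exezd] add [wpp,iaps,nqon] -> 11 lines: lury vsx opesh mmvt wpp iaps nqon nord qym sfkmo hfo
Hunk 2: at line 1 remove [opesh] add [zgxzl,iqgqt] -> 12 lines: lury vsx zgxzl iqgqt mmvt wpp iaps nqon nord qym sfkmo hfo
Hunk 3: at line 1 remove [vsx,zgxzl,iqgqt] add [ppa,auht,qai] -> 12 lines: lury ppa auht qai mmvt wpp iaps nqon nord qym sfkmo hfo
Hunk 4: at line 3 remove [mmvt,wpp] add [mih,flayy] -> 12 lines: lury ppa auht qai mih flayy iaps nqon nord qym sfkmo hfo
Final line count: 12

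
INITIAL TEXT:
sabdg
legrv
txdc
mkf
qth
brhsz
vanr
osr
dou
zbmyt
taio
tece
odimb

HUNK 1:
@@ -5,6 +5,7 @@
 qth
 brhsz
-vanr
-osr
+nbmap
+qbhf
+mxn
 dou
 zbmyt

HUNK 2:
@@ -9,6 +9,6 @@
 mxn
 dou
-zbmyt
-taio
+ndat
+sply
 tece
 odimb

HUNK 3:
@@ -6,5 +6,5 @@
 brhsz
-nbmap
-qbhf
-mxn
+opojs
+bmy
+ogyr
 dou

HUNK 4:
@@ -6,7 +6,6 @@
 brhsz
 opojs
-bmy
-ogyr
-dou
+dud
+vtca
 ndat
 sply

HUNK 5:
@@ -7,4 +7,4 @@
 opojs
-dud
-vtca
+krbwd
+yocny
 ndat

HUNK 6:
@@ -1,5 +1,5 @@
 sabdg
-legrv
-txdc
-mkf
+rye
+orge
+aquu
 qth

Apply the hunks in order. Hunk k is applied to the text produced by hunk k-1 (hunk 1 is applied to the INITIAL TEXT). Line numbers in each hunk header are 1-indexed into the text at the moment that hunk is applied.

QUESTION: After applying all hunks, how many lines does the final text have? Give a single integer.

Hunk 1: at line 5 remove [vanr,osr] add [nbmap,qbhf,mxn] -> 14 lines: sabdg legrv txdc mkf qth brhsz nbmap qbhf mxn dou zbmyt taio tece odimb
Hunk 2: at line 9 remove [zbmyt,taio] add [ndat,sply] -> 14 lines: sabdg legrv txdc mkf qth brhsz nbmap qbhf mxn dou ndat sply tece odimb
Hunk 3: at line 6 remove [nbmap,qbhf,mxn] add [opojs,bmy,ogyr] -> 14 lines: sabdg legrv txdc mkf qth brhsz opojs bmy ogyr dou ndat sply tece odimb
Hunk 4: at line 6 remove [bmy,ogyr,dou] add [dud,vtca] -> 13 lines: sabdg legrv txdc mkf qth brhsz opojs dud vtca ndat sply tece odimb
Hunk 5: at line 7 remove [dud,vtca] add [krbwd,yocny] -> 13 lines: sabdg legrv txdc mkf qth brhsz opojs krbwd yocny ndat sply tece odimb
Hunk 6: at line 1 remove [legrv,txdc,mkf] add [rye,orge,aquu] -> 13 lines: sabdg rye orge aquu qth brhsz opojs krbwd yocny ndat sply tece odimb
Final line count: 13

Answer: 13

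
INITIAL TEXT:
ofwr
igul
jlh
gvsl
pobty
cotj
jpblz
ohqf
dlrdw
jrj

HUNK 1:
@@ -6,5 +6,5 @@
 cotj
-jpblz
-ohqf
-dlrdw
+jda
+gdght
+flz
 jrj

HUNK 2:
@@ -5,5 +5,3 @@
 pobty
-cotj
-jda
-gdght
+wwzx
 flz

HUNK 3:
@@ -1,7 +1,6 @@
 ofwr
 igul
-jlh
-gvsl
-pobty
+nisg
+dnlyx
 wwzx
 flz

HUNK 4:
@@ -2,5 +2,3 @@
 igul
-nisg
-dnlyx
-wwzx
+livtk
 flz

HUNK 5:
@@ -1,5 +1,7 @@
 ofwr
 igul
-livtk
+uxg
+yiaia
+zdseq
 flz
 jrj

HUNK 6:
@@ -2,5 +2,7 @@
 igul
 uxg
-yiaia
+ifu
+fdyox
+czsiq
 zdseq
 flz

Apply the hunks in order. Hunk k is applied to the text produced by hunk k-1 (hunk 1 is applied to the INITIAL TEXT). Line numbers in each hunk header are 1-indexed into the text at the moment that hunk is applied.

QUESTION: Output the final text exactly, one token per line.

Answer: ofwr
igul
uxg
ifu
fdyox
czsiq
zdseq
flz
jrj

Derivation:
Hunk 1: at line 6 remove [jpblz,ohqf,dlrdw] add [jda,gdght,flz] -> 10 lines: ofwr igul jlh gvsl pobty cotj jda gdght flz jrj
Hunk 2: at line 5 remove [cotj,jda,gdght] add [wwzx] -> 8 lines: ofwr igul jlh gvsl pobty wwzx flz jrj
Hunk 3: at line 1 remove [jlh,gvsl,pobty] add [nisg,dnlyx] -> 7 lines: ofwr igul nisg dnlyx wwzx flz jrj
Hunk 4: at line 2 remove [nisg,dnlyx,wwzx] add [livtk] -> 5 lines: ofwr igul livtk flz jrj
Hunk 5: at line 1 remove [livtk] add [uxg,yiaia,zdseq] -> 7 lines: ofwr igul uxg yiaia zdseq flz jrj
Hunk 6: at line 2 remove [yiaia] add [ifu,fdyox,czsiq] -> 9 lines: ofwr igul uxg ifu fdyox czsiq zdseq flz jrj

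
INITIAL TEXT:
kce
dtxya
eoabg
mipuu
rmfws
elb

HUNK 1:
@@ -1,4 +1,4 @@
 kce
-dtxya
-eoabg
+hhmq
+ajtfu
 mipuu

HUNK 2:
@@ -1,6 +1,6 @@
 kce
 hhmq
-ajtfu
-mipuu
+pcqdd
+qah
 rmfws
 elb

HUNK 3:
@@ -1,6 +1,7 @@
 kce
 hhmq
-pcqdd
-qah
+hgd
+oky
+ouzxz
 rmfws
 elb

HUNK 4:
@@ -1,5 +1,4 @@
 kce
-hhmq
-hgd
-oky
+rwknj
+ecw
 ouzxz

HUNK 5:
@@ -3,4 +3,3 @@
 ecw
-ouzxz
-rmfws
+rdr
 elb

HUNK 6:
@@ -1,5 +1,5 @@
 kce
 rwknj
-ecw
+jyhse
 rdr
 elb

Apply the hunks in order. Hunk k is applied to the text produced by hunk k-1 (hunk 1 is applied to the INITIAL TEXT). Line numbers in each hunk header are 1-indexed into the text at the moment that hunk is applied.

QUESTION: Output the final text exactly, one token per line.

Answer: kce
rwknj
jyhse
rdr
elb

Derivation:
Hunk 1: at line 1 remove [dtxya,eoabg] add [hhmq,ajtfu] -> 6 lines: kce hhmq ajtfu mipuu rmfws elb
Hunk 2: at line 1 remove [ajtfu,mipuu] add [pcqdd,qah] -> 6 lines: kce hhmq pcqdd qah rmfws elb
Hunk 3: at line 1 remove [pcqdd,qah] add [hgd,oky,ouzxz] -> 7 lines: kce hhmq hgd oky ouzxz rmfws elb
Hunk 4: at line 1 remove [hhmq,hgd,oky] add [rwknj,ecw] -> 6 lines: kce rwknj ecw ouzxz rmfws elb
Hunk 5: at line 3 remove [ouzxz,rmfws] add [rdr] -> 5 lines: kce rwknj ecw rdr elb
Hunk 6: at line 1 remove [ecw] add [jyhse] -> 5 lines: kce rwknj jyhse rdr elb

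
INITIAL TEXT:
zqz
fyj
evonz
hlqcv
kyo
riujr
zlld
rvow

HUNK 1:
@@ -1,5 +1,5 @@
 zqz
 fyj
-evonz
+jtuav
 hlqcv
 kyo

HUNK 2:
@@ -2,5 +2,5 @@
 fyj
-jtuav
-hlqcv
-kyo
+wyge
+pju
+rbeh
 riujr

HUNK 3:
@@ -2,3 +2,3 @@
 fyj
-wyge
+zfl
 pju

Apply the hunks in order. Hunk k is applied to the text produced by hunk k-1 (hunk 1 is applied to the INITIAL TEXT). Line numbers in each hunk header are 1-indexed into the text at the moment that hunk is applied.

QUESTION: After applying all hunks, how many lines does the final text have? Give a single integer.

Hunk 1: at line 1 remove [evonz] add [jtuav] -> 8 lines: zqz fyj jtuav hlqcv kyo riujr zlld rvow
Hunk 2: at line 2 remove [jtuav,hlqcv,kyo] add [wyge,pju,rbeh] -> 8 lines: zqz fyj wyge pju rbeh riujr zlld rvow
Hunk 3: at line 2 remove [wyge] add [zfl] -> 8 lines: zqz fyj zfl pju rbeh riujr zlld rvow
Final line count: 8

Answer: 8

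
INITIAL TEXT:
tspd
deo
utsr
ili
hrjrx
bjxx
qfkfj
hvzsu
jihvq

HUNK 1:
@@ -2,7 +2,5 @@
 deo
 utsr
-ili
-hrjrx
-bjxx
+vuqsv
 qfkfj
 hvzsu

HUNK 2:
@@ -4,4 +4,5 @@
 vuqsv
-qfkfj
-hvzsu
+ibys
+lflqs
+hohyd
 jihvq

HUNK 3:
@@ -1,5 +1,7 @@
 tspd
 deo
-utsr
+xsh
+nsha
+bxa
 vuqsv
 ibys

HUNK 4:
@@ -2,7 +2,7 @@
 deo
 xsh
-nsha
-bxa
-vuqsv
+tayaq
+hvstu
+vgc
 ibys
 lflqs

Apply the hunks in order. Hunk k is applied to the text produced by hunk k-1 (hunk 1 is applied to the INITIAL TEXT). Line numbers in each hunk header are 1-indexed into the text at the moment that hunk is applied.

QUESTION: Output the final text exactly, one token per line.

Hunk 1: at line 2 remove [ili,hrjrx,bjxx] add [vuqsv] -> 7 lines: tspd deo utsr vuqsv qfkfj hvzsu jihvq
Hunk 2: at line 4 remove [qfkfj,hvzsu] add [ibys,lflqs,hohyd] -> 8 lines: tspd deo utsr vuqsv ibys lflqs hohyd jihvq
Hunk 3: at line 1 remove [utsr] add [xsh,nsha,bxa] -> 10 lines: tspd deo xsh nsha bxa vuqsv ibys lflqs hohyd jihvq
Hunk 4: at line 2 remove [nsha,bxa,vuqsv] add [tayaq,hvstu,vgc] -> 10 lines: tspd deo xsh tayaq hvstu vgc ibys lflqs hohyd jihvq

Answer: tspd
deo
xsh
tayaq
hvstu
vgc
ibys
lflqs
hohyd
jihvq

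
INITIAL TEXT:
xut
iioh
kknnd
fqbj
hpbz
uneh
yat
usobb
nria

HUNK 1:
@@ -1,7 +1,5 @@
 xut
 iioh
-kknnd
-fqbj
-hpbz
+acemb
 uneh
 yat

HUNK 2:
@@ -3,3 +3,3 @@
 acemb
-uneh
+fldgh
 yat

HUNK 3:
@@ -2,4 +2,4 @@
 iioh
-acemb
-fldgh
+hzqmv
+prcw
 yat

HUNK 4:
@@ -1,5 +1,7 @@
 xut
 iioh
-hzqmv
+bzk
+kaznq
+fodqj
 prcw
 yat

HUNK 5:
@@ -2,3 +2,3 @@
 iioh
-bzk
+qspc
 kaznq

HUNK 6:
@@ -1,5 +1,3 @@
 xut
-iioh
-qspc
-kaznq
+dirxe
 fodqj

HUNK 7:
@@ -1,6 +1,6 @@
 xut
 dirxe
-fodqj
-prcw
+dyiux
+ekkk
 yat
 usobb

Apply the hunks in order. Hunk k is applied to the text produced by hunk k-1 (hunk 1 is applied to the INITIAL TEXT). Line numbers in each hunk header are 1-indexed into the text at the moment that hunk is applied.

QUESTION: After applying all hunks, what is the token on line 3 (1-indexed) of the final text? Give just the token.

Hunk 1: at line 1 remove [kknnd,fqbj,hpbz] add [acemb] -> 7 lines: xut iioh acemb uneh yat usobb nria
Hunk 2: at line 3 remove [uneh] add [fldgh] -> 7 lines: xut iioh acemb fldgh yat usobb nria
Hunk 3: at line 2 remove [acemb,fldgh] add [hzqmv,prcw] -> 7 lines: xut iioh hzqmv prcw yat usobb nria
Hunk 4: at line 1 remove [hzqmv] add [bzk,kaznq,fodqj] -> 9 lines: xut iioh bzk kaznq fodqj prcw yat usobb nria
Hunk 5: at line 2 remove [bzk] add [qspc] -> 9 lines: xut iioh qspc kaznq fodqj prcw yat usobb nria
Hunk 6: at line 1 remove [iioh,qspc,kaznq] add [dirxe] -> 7 lines: xut dirxe fodqj prcw yat usobb nria
Hunk 7: at line 1 remove [fodqj,prcw] add [dyiux,ekkk] -> 7 lines: xut dirxe dyiux ekkk yat usobb nria
Final line 3: dyiux

Answer: dyiux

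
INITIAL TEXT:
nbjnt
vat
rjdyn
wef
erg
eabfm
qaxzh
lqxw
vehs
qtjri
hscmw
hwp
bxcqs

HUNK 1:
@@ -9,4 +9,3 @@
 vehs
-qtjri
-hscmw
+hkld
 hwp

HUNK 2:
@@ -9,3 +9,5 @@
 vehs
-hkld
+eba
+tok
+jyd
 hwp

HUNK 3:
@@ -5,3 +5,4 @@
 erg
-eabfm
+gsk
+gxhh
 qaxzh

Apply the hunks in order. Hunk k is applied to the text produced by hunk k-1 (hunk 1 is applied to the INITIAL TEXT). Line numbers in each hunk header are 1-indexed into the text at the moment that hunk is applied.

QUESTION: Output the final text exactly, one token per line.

Answer: nbjnt
vat
rjdyn
wef
erg
gsk
gxhh
qaxzh
lqxw
vehs
eba
tok
jyd
hwp
bxcqs

Derivation:
Hunk 1: at line 9 remove [qtjri,hscmw] add [hkld] -> 12 lines: nbjnt vat rjdyn wef erg eabfm qaxzh lqxw vehs hkld hwp bxcqs
Hunk 2: at line 9 remove [hkld] add [eba,tok,jyd] -> 14 lines: nbjnt vat rjdyn wef erg eabfm qaxzh lqxw vehs eba tok jyd hwp bxcqs
Hunk 3: at line 5 remove [eabfm] add [gsk,gxhh] -> 15 lines: nbjnt vat rjdyn wef erg gsk gxhh qaxzh lqxw vehs eba tok jyd hwp bxcqs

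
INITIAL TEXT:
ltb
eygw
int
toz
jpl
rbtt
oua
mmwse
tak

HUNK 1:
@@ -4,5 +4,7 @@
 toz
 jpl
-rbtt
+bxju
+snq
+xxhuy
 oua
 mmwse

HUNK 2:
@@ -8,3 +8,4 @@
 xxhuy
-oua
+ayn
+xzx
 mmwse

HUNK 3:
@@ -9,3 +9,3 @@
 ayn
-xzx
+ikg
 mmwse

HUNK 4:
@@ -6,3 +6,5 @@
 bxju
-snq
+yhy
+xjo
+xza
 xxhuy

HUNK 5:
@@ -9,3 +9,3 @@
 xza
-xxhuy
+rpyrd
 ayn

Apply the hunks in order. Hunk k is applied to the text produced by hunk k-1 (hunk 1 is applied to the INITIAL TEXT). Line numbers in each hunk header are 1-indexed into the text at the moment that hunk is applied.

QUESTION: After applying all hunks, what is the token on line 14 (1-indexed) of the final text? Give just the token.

Hunk 1: at line 4 remove [rbtt] add [bxju,snq,xxhuy] -> 11 lines: ltb eygw int toz jpl bxju snq xxhuy oua mmwse tak
Hunk 2: at line 8 remove [oua] add [ayn,xzx] -> 12 lines: ltb eygw int toz jpl bxju snq xxhuy ayn xzx mmwse tak
Hunk 3: at line 9 remove [xzx] add [ikg] -> 12 lines: ltb eygw int toz jpl bxju snq xxhuy ayn ikg mmwse tak
Hunk 4: at line 6 remove [snq] add [yhy,xjo,xza] -> 14 lines: ltb eygw int toz jpl bxju yhy xjo xza xxhuy ayn ikg mmwse tak
Hunk 5: at line 9 remove [xxhuy] add [rpyrd] -> 14 lines: ltb eygw int toz jpl bxju yhy xjo xza rpyrd ayn ikg mmwse tak
Final line 14: tak

Answer: tak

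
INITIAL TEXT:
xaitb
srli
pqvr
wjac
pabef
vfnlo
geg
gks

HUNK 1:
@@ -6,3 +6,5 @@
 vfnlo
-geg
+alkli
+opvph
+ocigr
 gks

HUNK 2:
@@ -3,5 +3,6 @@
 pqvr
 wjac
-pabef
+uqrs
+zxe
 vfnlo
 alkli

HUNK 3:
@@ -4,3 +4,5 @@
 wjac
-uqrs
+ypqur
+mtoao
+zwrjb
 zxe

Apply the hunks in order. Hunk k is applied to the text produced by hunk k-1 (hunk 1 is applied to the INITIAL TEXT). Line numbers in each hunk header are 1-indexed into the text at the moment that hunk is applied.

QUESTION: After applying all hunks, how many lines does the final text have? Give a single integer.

Answer: 13

Derivation:
Hunk 1: at line 6 remove [geg] add [alkli,opvph,ocigr] -> 10 lines: xaitb srli pqvr wjac pabef vfnlo alkli opvph ocigr gks
Hunk 2: at line 3 remove [pabef] add [uqrs,zxe] -> 11 lines: xaitb srli pqvr wjac uqrs zxe vfnlo alkli opvph ocigr gks
Hunk 3: at line 4 remove [uqrs] add [ypqur,mtoao,zwrjb] -> 13 lines: xaitb srli pqvr wjac ypqur mtoao zwrjb zxe vfnlo alkli opvph ocigr gks
Final line count: 13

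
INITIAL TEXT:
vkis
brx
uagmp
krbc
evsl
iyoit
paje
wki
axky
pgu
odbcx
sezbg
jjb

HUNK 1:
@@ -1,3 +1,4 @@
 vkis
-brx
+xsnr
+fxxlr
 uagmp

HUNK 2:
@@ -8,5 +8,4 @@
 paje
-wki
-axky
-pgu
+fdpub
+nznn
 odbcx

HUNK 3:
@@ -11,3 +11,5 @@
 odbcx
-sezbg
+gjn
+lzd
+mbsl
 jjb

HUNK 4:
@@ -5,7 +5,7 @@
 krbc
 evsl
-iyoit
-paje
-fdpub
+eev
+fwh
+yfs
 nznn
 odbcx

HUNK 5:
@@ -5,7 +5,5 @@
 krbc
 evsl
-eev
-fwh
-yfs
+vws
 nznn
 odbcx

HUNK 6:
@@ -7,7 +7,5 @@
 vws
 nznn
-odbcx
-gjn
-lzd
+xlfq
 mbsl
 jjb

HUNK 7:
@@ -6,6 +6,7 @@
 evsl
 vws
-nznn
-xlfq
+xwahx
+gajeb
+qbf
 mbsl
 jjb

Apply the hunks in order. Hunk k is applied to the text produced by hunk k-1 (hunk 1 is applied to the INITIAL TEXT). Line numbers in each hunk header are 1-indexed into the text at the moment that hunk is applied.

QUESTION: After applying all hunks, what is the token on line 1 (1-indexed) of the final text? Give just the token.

Hunk 1: at line 1 remove [brx] add [xsnr,fxxlr] -> 14 lines: vkis xsnr fxxlr uagmp krbc evsl iyoit paje wki axky pgu odbcx sezbg jjb
Hunk 2: at line 8 remove [wki,axky,pgu] add [fdpub,nznn] -> 13 lines: vkis xsnr fxxlr uagmp krbc evsl iyoit paje fdpub nznn odbcx sezbg jjb
Hunk 3: at line 11 remove [sezbg] add [gjn,lzd,mbsl] -> 15 lines: vkis xsnr fxxlr uagmp krbc evsl iyoit paje fdpub nznn odbcx gjn lzd mbsl jjb
Hunk 4: at line 5 remove [iyoit,paje,fdpub] add [eev,fwh,yfs] -> 15 lines: vkis xsnr fxxlr uagmp krbc evsl eev fwh yfs nznn odbcx gjn lzd mbsl jjb
Hunk 5: at line 5 remove [eev,fwh,yfs] add [vws] -> 13 lines: vkis xsnr fxxlr uagmp krbc evsl vws nznn odbcx gjn lzd mbsl jjb
Hunk 6: at line 7 remove [odbcx,gjn,lzd] add [xlfq] -> 11 lines: vkis xsnr fxxlr uagmp krbc evsl vws nznn xlfq mbsl jjb
Hunk 7: at line 6 remove [nznn,xlfq] add [xwahx,gajeb,qbf] -> 12 lines: vkis xsnr fxxlr uagmp krbc evsl vws xwahx gajeb qbf mbsl jjb
Final line 1: vkis

Answer: vkis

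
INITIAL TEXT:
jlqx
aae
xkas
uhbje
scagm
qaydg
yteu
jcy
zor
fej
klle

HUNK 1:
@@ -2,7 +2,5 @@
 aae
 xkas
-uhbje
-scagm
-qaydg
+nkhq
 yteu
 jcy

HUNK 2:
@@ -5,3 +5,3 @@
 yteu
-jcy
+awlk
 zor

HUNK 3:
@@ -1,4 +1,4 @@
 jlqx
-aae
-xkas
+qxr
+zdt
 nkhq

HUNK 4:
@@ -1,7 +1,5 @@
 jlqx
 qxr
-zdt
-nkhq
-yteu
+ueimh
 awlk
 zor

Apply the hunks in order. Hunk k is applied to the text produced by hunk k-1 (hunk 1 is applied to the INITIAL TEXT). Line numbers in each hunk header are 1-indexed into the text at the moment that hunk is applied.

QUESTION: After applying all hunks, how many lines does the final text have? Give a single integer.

Hunk 1: at line 2 remove [uhbje,scagm,qaydg] add [nkhq] -> 9 lines: jlqx aae xkas nkhq yteu jcy zor fej klle
Hunk 2: at line 5 remove [jcy] add [awlk] -> 9 lines: jlqx aae xkas nkhq yteu awlk zor fej klle
Hunk 3: at line 1 remove [aae,xkas] add [qxr,zdt] -> 9 lines: jlqx qxr zdt nkhq yteu awlk zor fej klle
Hunk 4: at line 1 remove [zdt,nkhq,yteu] add [ueimh] -> 7 lines: jlqx qxr ueimh awlk zor fej klle
Final line count: 7

Answer: 7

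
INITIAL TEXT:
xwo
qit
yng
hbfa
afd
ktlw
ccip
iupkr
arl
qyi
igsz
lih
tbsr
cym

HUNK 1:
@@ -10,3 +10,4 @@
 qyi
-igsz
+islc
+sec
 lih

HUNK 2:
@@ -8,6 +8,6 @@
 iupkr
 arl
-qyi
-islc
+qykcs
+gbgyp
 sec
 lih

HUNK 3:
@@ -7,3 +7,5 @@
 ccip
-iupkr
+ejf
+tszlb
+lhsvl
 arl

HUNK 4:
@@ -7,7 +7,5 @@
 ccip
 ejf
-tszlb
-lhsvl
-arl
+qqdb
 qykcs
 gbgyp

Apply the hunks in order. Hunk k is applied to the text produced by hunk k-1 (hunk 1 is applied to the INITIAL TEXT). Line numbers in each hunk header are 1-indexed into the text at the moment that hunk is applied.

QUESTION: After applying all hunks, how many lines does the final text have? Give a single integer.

Hunk 1: at line 10 remove [igsz] add [islc,sec] -> 15 lines: xwo qit yng hbfa afd ktlw ccip iupkr arl qyi islc sec lih tbsr cym
Hunk 2: at line 8 remove [qyi,islc] add [qykcs,gbgyp] -> 15 lines: xwo qit yng hbfa afd ktlw ccip iupkr arl qykcs gbgyp sec lih tbsr cym
Hunk 3: at line 7 remove [iupkr] add [ejf,tszlb,lhsvl] -> 17 lines: xwo qit yng hbfa afd ktlw ccip ejf tszlb lhsvl arl qykcs gbgyp sec lih tbsr cym
Hunk 4: at line 7 remove [tszlb,lhsvl,arl] add [qqdb] -> 15 lines: xwo qit yng hbfa afd ktlw ccip ejf qqdb qykcs gbgyp sec lih tbsr cym
Final line count: 15

Answer: 15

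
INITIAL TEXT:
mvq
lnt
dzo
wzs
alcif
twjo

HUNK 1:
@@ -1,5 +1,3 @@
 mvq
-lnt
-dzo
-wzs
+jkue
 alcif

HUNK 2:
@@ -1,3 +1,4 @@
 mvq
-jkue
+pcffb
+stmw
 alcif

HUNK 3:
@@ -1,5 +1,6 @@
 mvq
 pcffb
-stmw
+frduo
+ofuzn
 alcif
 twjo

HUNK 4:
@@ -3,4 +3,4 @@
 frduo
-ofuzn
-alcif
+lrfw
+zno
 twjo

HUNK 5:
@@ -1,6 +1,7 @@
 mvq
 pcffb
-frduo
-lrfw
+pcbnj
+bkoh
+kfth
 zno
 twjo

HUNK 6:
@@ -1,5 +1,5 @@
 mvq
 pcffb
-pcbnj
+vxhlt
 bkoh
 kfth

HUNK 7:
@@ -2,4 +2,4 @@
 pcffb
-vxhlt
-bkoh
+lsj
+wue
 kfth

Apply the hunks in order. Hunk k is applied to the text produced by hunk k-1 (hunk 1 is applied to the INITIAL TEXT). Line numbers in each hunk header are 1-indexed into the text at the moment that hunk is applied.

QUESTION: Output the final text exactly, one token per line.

Answer: mvq
pcffb
lsj
wue
kfth
zno
twjo

Derivation:
Hunk 1: at line 1 remove [lnt,dzo,wzs] add [jkue] -> 4 lines: mvq jkue alcif twjo
Hunk 2: at line 1 remove [jkue] add [pcffb,stmw] -> 5 lines: mvq pcffb stmw alcif twjo
Hunk 3: at line 1 remove [stmw] add [frduo,ofuzn] -> 6 lines: mvq pcffb frduo ofuzn alcif twjo
Hunk 4: at line 3 remove [ofuzn,alcif] add [lrfw,zno] -> 6 lines: mvq pcffb frduo lrfw zno twjo
Hunk 5: at line 1 remove [frduo,lrfw] add [pcbnj,bkoh,kfth] -> 7 lines: mvq pcffb pcbnj bkoh kfth zno twjo
Hunk 6: at line 1 remove [pcbnj] add [vxhlt] -> 7 lines: mvq pcffb vxhlt bkoh kfth zno twjo
Hunk 7: at line 2 remove [vxhlt,bkoh] add [lsj,wue] -> 7 lines: mvq pcffb lsj wue kfth zno twjo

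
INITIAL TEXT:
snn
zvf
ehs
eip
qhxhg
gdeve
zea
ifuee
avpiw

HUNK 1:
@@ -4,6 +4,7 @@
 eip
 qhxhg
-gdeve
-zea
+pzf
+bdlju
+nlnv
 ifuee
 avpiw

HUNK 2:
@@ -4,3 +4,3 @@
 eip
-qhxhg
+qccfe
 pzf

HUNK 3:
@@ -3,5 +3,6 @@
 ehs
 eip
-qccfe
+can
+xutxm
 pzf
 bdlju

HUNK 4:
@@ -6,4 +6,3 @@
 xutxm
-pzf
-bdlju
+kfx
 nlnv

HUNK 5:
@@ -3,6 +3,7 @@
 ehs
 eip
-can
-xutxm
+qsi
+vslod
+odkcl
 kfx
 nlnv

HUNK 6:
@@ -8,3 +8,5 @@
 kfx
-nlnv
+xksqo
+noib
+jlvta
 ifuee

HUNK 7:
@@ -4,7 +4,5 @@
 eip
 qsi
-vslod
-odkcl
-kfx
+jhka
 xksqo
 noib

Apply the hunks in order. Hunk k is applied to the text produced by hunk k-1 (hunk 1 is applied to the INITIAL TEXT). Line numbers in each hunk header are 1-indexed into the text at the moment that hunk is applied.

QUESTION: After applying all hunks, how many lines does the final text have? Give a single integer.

Answer: 11

Derivation:
Hunk 1: at line 4 remove [gdeve,zea] add [pzf,bdlju,nlnv] -> 10 lines: snn zvf ehs eip qhxhg pzf bdlju nlnv ifuee avpiw
Hunk 2: at line 4 remove [qhxhg] add [qccfe] -> 10 lines: snn zvf ehs eip qccfe pzf bdlju nlnv ifuee avpiw
Hunk 3: at line 3 remove [qccfe] add [can,xutxm] -> 11 lines: snn zvf ehs eip can xutxm pzf bdlju nlnv ifuee avpiw
Hunk 4: at line 6 remove [pzf,bdlju] add [kfx] -> 10 lines: snn zvf ehs eip can xutxm kfx nlnv ifuee avpiw
Hunk 5: at line 3 remove [can,xutxm] add [qsi,vslod,odkcl] -> 11 lines: snn zvf ehs eip qsi vslod odkcl kfx nlnv ifuee avpiw
Hunk 6: at line 8 remove [nlnv] add [xksqo,noib,jlvta] -> 13 lines: snn zvf ehs eip qsi vslod odkcl kfx xksqo noib jlvta ifuee avpiw
Hunk 7: at line 4 remove [vslod,odkcl,kfx] add [jhka] -> 11 lines: snn zvf ehs eip qsi jhka xksqo noib jlvta ifuee avpiw
Final line count: 11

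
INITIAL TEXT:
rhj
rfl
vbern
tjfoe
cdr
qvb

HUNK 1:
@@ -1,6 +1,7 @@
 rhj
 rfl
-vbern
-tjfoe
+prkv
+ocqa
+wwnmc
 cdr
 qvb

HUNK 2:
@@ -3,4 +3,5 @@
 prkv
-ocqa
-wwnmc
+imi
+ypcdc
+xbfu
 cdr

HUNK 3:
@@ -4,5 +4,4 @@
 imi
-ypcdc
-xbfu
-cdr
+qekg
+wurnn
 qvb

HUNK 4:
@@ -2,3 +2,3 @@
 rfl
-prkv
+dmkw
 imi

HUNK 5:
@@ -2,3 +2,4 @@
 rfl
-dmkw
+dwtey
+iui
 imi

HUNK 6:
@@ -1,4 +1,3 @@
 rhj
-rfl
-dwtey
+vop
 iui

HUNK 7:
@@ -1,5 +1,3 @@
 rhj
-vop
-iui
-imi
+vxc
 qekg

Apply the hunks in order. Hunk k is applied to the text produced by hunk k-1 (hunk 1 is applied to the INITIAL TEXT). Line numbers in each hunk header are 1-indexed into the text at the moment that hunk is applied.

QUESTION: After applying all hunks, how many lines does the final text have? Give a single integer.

Answer: 5

Derivation:
Hunk 1: at line 1 remove [vbern,tjfoe] add [prkv,ocqa,wwnmc] -> 7 lines: rhj rfl prkv ocqa wwnmc cdr qvb
Hunk 2: at line 3 remove [ocqa,wwnmc] add [imi,ypcdc,xbfu] -> 8 lines: rhj rfl prkv imi ypcdc xbfu cdr qvb
Hunk 3: at line 4 remove [ypcdc,xbfu,cdr] add [qekg,wurnn] -> 7 lines: rhj rfl prkv imi qekg wurnn qvb
Hunk 4: at line 2 remove [prkv] add [dmkw] -> 7 lines: rhj rfl dmkw imi qekg wurnn qvb
Hunk 5: at line 2 remove [dmkw] add [dwtey,iui] -> 8 lines: rhj rfl dwtey iui imi qekg wurnn qvb
Hunk 6: at line 1 remove [rfl,dwtey] add [vop] -> 7 lines: rhj vop iui imi qekg wurnn qvb
Hunk 7: at line 1 remove [vop,iui,imi] add [vxc] -> 5 lines: rhj vxc qekg wurnn qvb
Final line count: 5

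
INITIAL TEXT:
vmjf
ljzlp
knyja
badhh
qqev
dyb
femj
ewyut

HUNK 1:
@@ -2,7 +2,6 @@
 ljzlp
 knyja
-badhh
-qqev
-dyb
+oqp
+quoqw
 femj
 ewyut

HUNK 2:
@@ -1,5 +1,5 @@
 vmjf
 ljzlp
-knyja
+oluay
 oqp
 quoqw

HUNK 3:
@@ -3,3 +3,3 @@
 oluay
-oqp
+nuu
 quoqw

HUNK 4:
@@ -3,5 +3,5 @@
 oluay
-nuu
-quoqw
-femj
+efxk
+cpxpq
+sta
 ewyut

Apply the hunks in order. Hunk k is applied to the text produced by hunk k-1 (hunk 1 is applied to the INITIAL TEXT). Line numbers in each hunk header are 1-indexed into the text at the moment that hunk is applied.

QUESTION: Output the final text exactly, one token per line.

Hunk 1: at line 2 remove [badhh,qqev,dyb] add [oqp,quoqw] -> 7 lines: vmjf ljzlp knyja oqp quoqw femj ewyut
Hunk 2: at line 1 remove [knyja] add [oluay] -> 7 lines: vmjf ljzlp oluay oqp quoqw femj ewyut
Hunk 3: at line 3 remove [oqp] add [nuu] -> 7 lines: vmjf ljzlp oluay nuu quoqw femj ewyut
Hunk 4: at line 3 remove [nuu,quoqw,femj] add [efxk,cpxpq,sta] -> 7 lines: vmjf ljzlp oluay efxk cpxpq sta ewyut

Answer: vmjf
ljzlp
oluay
efxk
cpxpq
sta
ewyut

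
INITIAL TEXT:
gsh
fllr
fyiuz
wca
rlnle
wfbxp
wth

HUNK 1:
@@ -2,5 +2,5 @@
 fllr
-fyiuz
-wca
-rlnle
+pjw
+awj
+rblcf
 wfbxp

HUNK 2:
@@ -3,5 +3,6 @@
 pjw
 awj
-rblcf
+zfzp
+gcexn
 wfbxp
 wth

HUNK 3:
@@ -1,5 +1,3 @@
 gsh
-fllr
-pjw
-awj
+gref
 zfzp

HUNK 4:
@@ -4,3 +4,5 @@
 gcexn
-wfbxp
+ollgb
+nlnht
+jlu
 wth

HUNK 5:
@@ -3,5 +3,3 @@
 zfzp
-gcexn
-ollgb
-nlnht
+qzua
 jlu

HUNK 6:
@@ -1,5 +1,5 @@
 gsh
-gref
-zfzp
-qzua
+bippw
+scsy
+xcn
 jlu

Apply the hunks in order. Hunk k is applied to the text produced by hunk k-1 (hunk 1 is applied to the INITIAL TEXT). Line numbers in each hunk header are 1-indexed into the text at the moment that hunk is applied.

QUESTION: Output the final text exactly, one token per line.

Answer: gsh
bippw
scsy
xcn
jlu
wth

Derivation:
Hunk 1: at line 2 remove [fyiuz,wca,rlnle] add [pjw,awj,rblcf] -> 7 lines: gsh fllr pjw awj rblcf wfbxp wth
Hunk 2: at line 3 remove [rblcf] add [zfzp,gcexn] -> 8 lines: gsh fllr pjw awj zfzp gcexn wfbxp wth
Hunk 3: at line 1 remove [fllr,pjw,awj] add [gref] -> 6 lines: gsh gref zfzp gcexn wfbxp wth
Hunk 4: at line 4 remove [wfbxp] add [ollgb,nlnht,jlu] -> 8 lines: gsh gref zfzp gcexn ollgb nlnht jlu wth
Hunk 5: at line 3 remove [gcexn,ollgb,nlnht] add [qzua] -> 6 lines: gsh gref zfzp qzua jlu wth
Hunk 6: at line 1 remove [gref,zfzp,qzua] add [bippw,scsy,xcn] -> 6 lines: gsh bippw scsy xcn jlu wth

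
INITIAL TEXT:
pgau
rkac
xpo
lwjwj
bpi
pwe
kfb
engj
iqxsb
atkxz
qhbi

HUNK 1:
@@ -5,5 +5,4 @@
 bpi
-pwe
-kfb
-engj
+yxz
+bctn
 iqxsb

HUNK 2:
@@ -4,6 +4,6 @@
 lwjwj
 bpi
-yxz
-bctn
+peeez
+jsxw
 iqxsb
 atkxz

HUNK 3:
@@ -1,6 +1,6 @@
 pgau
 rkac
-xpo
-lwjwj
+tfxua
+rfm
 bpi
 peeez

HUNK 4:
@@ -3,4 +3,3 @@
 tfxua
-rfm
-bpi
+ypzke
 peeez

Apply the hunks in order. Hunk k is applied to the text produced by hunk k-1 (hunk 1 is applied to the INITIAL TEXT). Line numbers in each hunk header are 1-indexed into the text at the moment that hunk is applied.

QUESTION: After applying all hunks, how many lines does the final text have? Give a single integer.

Hunk 1: at line 5 remove [pwe,kfb,engj] add [yxz,bctn] -> 10 lines: pgau rkac xpo lwjwj bpi yxz bctn iqxsb atkxz qhbi
Hunk 2: at line 4 remove [yxz,bctn] add [peeez,jsxw] -> 10 lines: pgau rkac xpo lwjwj bpi peeez jsxw iqxsb atkxz qhbi
Hunk 3: at line 1 remove [xpo,lwjwj] add [tfxua,rfm] -> 10 lines: pgau rkac tfxua rfm bpi peeez jsxw iqxsb atkxz qhbi
Hunk 4: at line 3 remove [rfm,bpi] add [ypzke] -> 9 lines: pgau rkac tfxua ypzke peeez jsxw iqxsb atkxz qhbi
Final line count: 9

Answer: 9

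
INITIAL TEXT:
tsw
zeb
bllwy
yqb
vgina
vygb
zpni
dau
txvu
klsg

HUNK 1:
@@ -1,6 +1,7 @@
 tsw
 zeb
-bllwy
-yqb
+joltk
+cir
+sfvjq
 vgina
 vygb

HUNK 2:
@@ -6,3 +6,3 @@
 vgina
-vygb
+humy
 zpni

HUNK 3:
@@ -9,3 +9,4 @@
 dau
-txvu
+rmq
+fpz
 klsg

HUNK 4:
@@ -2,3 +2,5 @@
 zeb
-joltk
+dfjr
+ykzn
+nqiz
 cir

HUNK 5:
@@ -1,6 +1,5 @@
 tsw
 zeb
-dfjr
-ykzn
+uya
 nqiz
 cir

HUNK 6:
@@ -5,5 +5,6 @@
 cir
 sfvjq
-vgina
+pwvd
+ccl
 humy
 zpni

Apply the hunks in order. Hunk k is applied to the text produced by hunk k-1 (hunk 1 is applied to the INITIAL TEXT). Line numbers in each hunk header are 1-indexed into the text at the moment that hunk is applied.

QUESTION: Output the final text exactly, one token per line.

Hunk 1: at line 1 remove [bllwy,yqb] add [joltk,cir,sfvjq] -> 11 lines: tsw zeb joltk cir sfvjq vgina vygb zpni dau txvu klsg
Hunk 2: at line 6 remove [vygb] add [humy] -> 11 lines: tsw zeb joltk cir sfvjq vgina humy zpni dau txvu klsg
Hunk 3: at line 9 remove [txvu] add [rmq,fpz] -> 12 lines: tsw zeb joltk cir sfvjq vgina humy zpni dau rmq fpz klsg
Hunk 4: at line 2 remove [joltk] add [dfjr,ykzn,nqiz] -> 14 lines: tsw zeb dfjr ykzn nqiz cir sfvjq vgina humy zpni dau rmq fpz klsg
Hunk 5: at line 1 remove [dfjr,ykzn] add [uya] -> 13 lines: tsw zeb uya nqiz cir sfvjq vgina humy zpni dau rmq fpz klsg
Hunk 6: at line 5 remove [vgina] add [pwvd,ccl] -> 14 lines: tsw zeb uya nqiz cir sfvjq pwvd ccl humy zpni dau rmq fpz klsg

Answer: tsw
zeb
uya
nqiz
cir
sfvjq
pwvd
ccl
humy
zpni
dau
rmq
fpz
klsg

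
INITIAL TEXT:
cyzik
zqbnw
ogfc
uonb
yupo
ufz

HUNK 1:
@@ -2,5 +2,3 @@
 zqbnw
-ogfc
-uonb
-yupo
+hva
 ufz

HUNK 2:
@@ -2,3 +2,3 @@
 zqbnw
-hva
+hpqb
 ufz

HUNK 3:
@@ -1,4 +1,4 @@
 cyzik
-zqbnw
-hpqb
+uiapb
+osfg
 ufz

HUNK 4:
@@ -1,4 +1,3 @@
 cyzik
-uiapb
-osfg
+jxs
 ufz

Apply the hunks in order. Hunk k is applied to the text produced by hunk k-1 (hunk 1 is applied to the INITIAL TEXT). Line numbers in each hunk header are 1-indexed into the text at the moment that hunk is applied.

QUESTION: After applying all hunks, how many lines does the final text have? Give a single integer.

Hunk 1: at line 2 remove [ogfc,uonb,yupo] add [hva] -> 4 lines: cyzik zqbnw hva ufz
Hunk 2: at line 2 remove [hva] add [hpqb] -> 4 lines: cyzik zqbnw hpqb ufz
Hunk 3: at line 1 remove [zqbnw,hpqb] add [uiapb,osfg] -> 4 lines: cyzik uiapb osfg ufz
Hunk 4: at line 1 remove [uiapb,osfg] add [jxs] -> 3 lines: cyzik jxs ufz
Final line count: 3

Answer: 3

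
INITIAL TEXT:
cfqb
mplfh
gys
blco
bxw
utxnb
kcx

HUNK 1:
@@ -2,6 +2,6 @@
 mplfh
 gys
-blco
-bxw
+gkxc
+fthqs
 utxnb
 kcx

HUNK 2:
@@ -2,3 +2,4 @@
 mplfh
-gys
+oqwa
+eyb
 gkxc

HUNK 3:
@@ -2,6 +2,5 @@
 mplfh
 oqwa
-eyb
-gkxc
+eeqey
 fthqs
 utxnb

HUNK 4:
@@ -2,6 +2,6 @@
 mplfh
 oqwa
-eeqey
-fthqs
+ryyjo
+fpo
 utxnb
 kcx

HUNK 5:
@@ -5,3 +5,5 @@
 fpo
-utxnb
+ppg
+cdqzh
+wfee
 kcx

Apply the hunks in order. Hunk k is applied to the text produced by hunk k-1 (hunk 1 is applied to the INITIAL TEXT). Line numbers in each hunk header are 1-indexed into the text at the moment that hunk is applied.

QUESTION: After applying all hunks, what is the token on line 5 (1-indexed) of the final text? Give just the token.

Answer: fpo

Derivation:
Hunk 1: at line 2 remove [blco,bxw] add [gkxc,fthqs] -> 7 lines: cfqb mplfh gys gkxc fthqs utxnb kcx
Hunk 2: at line 2 remove [gys] add [oqwa,eyb] -> 8 lines: cfqb mplfh oqwa eyb gkxc fthqs utxnb kcx
Hunk 3: at line 2 remove [eyb,gkxc] add [eeqey] -> 7 lines: cfqb mplfh oqwa eeqey fthqs utxnb kcx
Hunk 4: at line 2 remove [eeqey,fthqs] add [ryyjo,fpo] -> 7 lines: cfqb mplfh oqwa ryyjo fpo utxnb kcx
Hunk 5: at line 5 remove [utxnb] add [ppg,cdqzh,wfee] -> 9 lines: cfqb mplfh oqwa ryyjo fpo ppg cdqzh wfee kcx
Final line 5: fpo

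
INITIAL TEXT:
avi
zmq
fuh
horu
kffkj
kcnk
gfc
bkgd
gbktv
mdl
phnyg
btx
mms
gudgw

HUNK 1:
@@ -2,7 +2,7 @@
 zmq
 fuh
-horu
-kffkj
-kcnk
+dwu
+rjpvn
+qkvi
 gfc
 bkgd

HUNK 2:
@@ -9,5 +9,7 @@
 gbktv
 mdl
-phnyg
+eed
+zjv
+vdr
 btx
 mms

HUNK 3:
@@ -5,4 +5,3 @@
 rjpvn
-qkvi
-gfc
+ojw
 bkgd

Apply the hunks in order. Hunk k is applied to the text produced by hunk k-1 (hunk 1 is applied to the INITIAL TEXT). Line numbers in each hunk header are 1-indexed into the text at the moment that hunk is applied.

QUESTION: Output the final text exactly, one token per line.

Answer: avi
zmq
fuh
dwu
rjpvn
ojw
bkgd
gbktv
mdl
eed
zjv
vdr
btx
mms
gudgw

Derivation:
Hunk 1: at line 2 remove [horu,kffkj,kcnk] add [dwu,rjpvn,qkvi] -> 14 lines: avi zmq fuh dwu rjpvn qkvi gfc bkgd gbktv mdl phnyg btx mms gudgw
Hunk 2: at line 9 remove [phnyg] add [eed,zjv,vdr] -> 16 lines: avi zmq fuh dwu rjpvn qkvi gfc bkgd gbktv mdl eed zjv vdr btx mms gudgw
Hunk 3: at line 5 remove [qkvi,gfc] add [ojw] -> 15 lines: avi zmq fuh dwu rjpvn ojw bkgd gbktv mdl eed zjv vdr btx mms gudgw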